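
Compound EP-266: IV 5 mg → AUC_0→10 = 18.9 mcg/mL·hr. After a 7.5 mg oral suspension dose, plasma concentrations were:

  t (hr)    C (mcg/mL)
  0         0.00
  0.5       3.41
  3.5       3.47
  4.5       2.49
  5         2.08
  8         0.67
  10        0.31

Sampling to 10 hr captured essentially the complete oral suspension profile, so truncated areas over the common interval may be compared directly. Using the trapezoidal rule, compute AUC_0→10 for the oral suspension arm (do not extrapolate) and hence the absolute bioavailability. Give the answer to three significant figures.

Trapezoidal AUC_0→10 (oral suspension):
  [0→0.5]: (0.00+3.41)/2 × 0.5 = 0.8525
  [0.5→3.5]: (3.41+3.47)/2 × 3 = 10.32
  [3.5→4.5]: (3.47+2.49)/2 × 1 = 2.98
  [4.5→5]: (2.49+2.08)/2 × 0.5 = 1.1425
  [5→8]: (2.08+0.67)/2 × 3 = 4.125
  [8→10]: (0.67+0.31)/2 × 2 = 0.98
  Sum = 20.4 mcg/mL·hr
F = (AUC_ev/D_ev)/(AUC_iv/D_iv) = (20.4/7.5)/(18.9/5) = 2.72/3.78 = 0.7196

F = 0.720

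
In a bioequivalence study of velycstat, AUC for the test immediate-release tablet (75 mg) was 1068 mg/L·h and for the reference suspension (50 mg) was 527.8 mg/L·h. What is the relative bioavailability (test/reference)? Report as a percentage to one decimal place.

F_rel = (AUC_test/D_test) / (AUC_ref/D_ref)
      = (1068/75) / (527.8/50)
      = 14.24 / 10.556 = 1.3490 = 134.90%

F_rel = 134.9%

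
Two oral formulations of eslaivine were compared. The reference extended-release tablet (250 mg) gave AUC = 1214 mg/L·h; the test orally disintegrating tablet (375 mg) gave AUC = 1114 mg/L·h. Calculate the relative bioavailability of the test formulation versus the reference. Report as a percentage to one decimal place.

F_rel = 61.2%

F_rel = (AUC_test/D_test) / (AUC_ref/D_ref)
      = (1114/375) / (1214/250)
      = 2.97067 / 4.856 = 0.6118 = 61.18%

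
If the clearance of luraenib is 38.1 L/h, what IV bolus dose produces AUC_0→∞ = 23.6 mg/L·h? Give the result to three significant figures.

Dose_iv = CL × AUC_0→∞
     = 38.1 × 23.6 = 899.16 mg

Dose = 899 mg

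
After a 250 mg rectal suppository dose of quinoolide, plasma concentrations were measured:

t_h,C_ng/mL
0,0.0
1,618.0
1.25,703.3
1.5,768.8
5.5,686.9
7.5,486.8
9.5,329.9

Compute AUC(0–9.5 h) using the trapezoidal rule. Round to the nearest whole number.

Trapezoidal AUC_0→9.5:
  [0→1]: (0.0+618.0)/2 × 1 = 309.0
  [1→1.25]: (618.0+703.3)/2 × 0.25 = 165.1625
  [1.25→1.5]: (703.3+768.8)/2 × 0.25 = 184.0125
  [1.5→5.5]: (768.8+686.9)/2 × 4 = 2911.4
  [5.5→7.5]: (686.9+486.8)/2 × 2 = 1173.7
  [7.5→9.5]: (486.8+329.9)/2 × 2 = 816.7
  Sum = 5559.975 ng/mL·h

AUC = 5560 ng/mL·h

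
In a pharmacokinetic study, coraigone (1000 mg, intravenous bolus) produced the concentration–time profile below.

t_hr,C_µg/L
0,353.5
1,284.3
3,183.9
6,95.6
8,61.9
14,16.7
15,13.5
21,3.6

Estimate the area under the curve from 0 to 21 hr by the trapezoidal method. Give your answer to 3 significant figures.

AUC = 1670 µg/L·hr

Trapezoidal AUC_0→21:
  [0→1]: (353.5+284.3)/2 × 1 = 318.9
  [1→3]: (284.3+183.9)/2 × 2 = 468.2
  [3→6]: (183.9+95.6)/2 × 3 = 419.25
  [6→8]: (95.6+61.9)/2 × 2 = 157.5
  [8→14]: (61.9+16.7)/2 × 6 = 235.8
  [14→15]: (16.7+13.5)/2 × 1 = 15.1
  [15→21]: (13.5+3.6)/2 × 6 = 51.3
  Sum = 1666.05 µg/L·hr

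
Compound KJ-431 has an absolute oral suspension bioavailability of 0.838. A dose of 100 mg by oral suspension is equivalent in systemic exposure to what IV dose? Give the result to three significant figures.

D_iv = 83.8 mg

Systemic exposure from an extravascular dose = F × D_ev, so the equivalent IV dose is F × D_ev.
D_iv = F × D_ev = 0.838 × 100 = 83.8 mg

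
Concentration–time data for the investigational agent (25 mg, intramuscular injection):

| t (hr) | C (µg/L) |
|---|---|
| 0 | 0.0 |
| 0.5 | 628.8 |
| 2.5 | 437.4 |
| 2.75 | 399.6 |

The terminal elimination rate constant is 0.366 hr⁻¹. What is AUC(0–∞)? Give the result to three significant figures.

Trapezoidal AUC_0→2.75:
  [0→0.5]: (0.0+628.8)/2 × 0.5 = 157.2
  [0.5→2.5]: (628.8+437.4)/2 × 2 = 1066.2
  [2.5→2.75]: (437.4+399.6)/2 × 0.25 = 104.625
  Sum = 1328.025 µg/L·hr
Extrapolated tail: C_last / k_e = 399.6 / 0.366 = 1091.803
AUC_0→∞ = 1328.025 + 1091.803 = 2419.828 µg/L·hr

AUC = 2420 µg/L·hr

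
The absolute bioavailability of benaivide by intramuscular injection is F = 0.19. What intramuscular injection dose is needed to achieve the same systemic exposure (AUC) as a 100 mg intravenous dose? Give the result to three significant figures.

D_intramuscular = 526 mg

For equal systemic exposure: F × D_ev = D_iv
D_ev = D_iv / F = 100 / 0.19 = 526.316 mg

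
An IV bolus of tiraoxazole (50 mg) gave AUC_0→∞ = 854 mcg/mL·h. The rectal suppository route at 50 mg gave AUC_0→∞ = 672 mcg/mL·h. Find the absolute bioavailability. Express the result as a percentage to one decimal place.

F = (AUC_ev / D_ev) / (AUC_iv / D_iv)
  = (672/50) / (854/50)
  = 13.44 / 17.08 = 0.7869
  = 78.69%

F = 78.7%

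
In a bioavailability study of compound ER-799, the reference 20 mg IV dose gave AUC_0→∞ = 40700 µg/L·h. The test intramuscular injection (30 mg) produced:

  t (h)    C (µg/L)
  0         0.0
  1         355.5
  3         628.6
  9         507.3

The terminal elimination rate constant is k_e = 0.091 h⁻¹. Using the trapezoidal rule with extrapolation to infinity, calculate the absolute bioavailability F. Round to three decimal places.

F = 0.166

Trapezoidal AUC_0→9 (intramuscular injection):
  [0→1]: (0.0+355.5)/2 × 1 = 177.75
  [1→3]: (355.5+628.6)/2 × 2 = 984.1
  [3→9]: (628.6+507.3)/2 × 6 = 3407.7
  Sum = 4569.55 µg/L·h
Tail: C_last/k_e = 507.3/0.091 = 5574.725
AUC_0→∞ (intramuscular injection) = 4569.55 + 5574.725 = 10144.275 µg/L·h
F = (AUC_ev/D_ev)/(AUC_iv/D_iv) = (10144.275/30)/(40700/20) = 338.1425/2035 = 0.1662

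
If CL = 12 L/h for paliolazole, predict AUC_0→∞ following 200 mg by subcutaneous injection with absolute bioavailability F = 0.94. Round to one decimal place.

AUC = 15.7 mg/L·h

AUC_0→∞ = F × Dose / CL
        = 0.94 × 200 / 12 = 15.6667 mg/L·h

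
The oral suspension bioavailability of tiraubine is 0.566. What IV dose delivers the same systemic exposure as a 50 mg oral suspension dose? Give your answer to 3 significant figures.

Systemic exposure from an extravascular dose = F × D_ev, so the equivalent IV dose is F × D_ev.
D_iv = F × D_ev = 0.566 × 50 = 28.3 mg

D_iv = 28.3 mg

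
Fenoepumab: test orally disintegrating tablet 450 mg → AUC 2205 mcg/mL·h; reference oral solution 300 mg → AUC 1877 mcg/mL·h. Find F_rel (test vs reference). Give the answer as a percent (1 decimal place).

F_rel = (AUC_test/D_test) / (AUC_ref/D_ref)
      = (2205/450) / (1877/300)
      = 4.9 / 6.25667 = 0.7832 = 78.32%

F_rel = 78.3%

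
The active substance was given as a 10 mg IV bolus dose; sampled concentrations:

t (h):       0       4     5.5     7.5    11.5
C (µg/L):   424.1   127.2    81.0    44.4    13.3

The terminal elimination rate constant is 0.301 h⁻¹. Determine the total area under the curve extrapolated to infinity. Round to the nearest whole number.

AUC = 1544 µg/L·h

Trapezoidal AUC_0→11.5:
  [0→4]: (424.1+127.2)/2 × 4 = 1102.6
  [4→5.5]: (127.2+81.0)/2 × 1.5 = 156.15
  [5.5→7.5]: (81.0+44.4)/2 × 2 = 125.4
  [7.5→11.5]: (44.4+13.3)/2 × 4 = 115.4
  Sum = 1499.55 µg/L·h
Extrapolated tail: C_last / k_e = 13.3 / 0.301 = 44.186
AUC_0→∞ = 1499.55 + 44.186 = 1543.736 µg/L·h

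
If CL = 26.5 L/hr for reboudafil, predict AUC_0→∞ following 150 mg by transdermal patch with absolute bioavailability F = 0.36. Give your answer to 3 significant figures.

AUC = 2.04 mg/L·hr

AUC_0→∞ = F × Dose / CL
        = 0.36 × 150 / 26.5 = 2.03774 mg/L·hr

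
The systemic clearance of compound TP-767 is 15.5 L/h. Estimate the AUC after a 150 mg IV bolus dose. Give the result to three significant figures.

AUC = 9.68 mg/L·h

AUC_0→∞ = Dose_iv / CL
        = 150 / 15.5 = 9.67742 mg/L·h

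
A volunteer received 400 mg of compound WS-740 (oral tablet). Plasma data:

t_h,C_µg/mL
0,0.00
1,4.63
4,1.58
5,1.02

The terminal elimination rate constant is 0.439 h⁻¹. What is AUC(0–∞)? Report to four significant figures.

AUC = 15.25 µg/mL·h

Trapezoidal AUC_0→5:
  [0→1]: (0.00+4.63)/2 × 1 = 2.315
  [1→4]: (4.63+1.58)/2 × 3 = 9.315
  [4→5]: (1.58+1.02)/2 × 1 = 1.3
  Sum = 12.93 µg/mL·h
Extrapolated tail: C_last / k_e = 1.02 / 0.439 = 2.323
AUC_0→∞ = 12.93 + 2.323 = 15.253 µg/mL·h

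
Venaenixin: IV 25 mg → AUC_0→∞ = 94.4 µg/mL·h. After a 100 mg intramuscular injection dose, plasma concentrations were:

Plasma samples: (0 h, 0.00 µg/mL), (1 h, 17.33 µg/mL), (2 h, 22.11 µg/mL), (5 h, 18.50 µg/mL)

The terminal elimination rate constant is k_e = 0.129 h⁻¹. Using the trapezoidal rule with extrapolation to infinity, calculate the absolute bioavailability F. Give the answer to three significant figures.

F = 0.616

Trapezoidal AUC_0→5 (intramuscular injection):
  [0→1]: (0.00+17.33)/2 × 1 = 8.665
  [1→2]: (17.33+22.11)/2 × 1 = 19.72
  [2→5]: (22.11+18.50)/2 × 3 = 60.915
  Sum = 89.3 µg/mL·h
Tail: C_last/k_e = 18.50/0.129 = 143.411
AUC_0→∞ (intramuscular injection) = 89.3 + 143.411 = 232.711 µg/mL·h
F = (AUC_ev/D_ev)/(AUC_iv/D_iv) = (232.711/100)/(94.4/25) = 2.32711/3.776 = 0.6163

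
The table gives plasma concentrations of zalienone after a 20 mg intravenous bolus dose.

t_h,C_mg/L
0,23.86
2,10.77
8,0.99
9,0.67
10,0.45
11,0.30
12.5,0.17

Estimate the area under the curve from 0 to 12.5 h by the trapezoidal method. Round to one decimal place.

AUC = 72.0 mg/L·h

Trapezoidal AUC_0→12.5:
  [0→2]: (23.86+10.77)/2 × 2 = 34.63
  [2→8]: (10.77+0.99)/2 × 6 = 35.28
  [8→9]: (0.99+0.67)/2 × 1 = 0.83
  [9→10]: (0.67+0.45)/2 × 1 = 0.56
  [10→11]: (0.45+0.30)/2 × 1 = 0.375
  [11→12.5]: (0.30+0.17)/2 × 1.5 = 0.3525
  Sum = 72.0275 mg/L·h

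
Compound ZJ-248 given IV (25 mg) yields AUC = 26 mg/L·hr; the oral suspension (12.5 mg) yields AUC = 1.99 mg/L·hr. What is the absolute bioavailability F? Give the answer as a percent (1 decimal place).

F = (AUC_ev / D_ev) / (AUC_iv / D_iv)
  = (1.99/12.5) / (26/25)
  = 0.1592 / 1.04 = 0.1531
  = 15.31%

F = 15.3%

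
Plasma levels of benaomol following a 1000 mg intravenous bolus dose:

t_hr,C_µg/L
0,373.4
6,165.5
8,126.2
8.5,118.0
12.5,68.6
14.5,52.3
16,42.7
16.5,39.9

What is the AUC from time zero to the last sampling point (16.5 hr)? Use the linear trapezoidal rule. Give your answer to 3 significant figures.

Trapezoidal AUC_0→16.5:
  [0→6]: (373.4+165.5)/2 × 6 = 1616.7
  [6→8]: (165.5+126.2)/2 × 2 = 291.7
  [8→8.5]: (126.2+118.0)/2 × 0.5 = 61.05
  [8.5→12.5]: (118.0+68.6)/2 × 4 = 373.2
  [12.5→14.5]: (68.6+52.3)/2 × 2 = 120.9
  [14.5→16]: (52.3+42.7)/2 × 1.5 = 71.25
  [16→16.5]: (42.7+39.9)/2 × 0.5 = 20.65
  Sum = 2555.45 µg/L·hr

AUC = 2560 µg/L·hr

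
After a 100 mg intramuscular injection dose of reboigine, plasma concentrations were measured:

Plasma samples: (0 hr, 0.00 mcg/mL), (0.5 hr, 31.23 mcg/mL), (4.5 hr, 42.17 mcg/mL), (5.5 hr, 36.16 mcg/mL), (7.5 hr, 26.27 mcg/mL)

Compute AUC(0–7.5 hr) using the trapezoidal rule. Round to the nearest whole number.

AUC = 256 mcg/mL·hr

Trapezoidal AUC_0→7.5:
  [0→0.5]: (0.00+31.23)/2 × 0.5 = 7.8075
  [0.5→4.5]: (31.23+42.17)/2 × 4 = 146.8
  [4.5→5.5]: (42.17+36.16)/2 × 1 = 39.165
  [5.5→7.5]: (36.16+26.27)/2 × 2 = 62.43
  Sum = 256.2025 mcg/mL·hr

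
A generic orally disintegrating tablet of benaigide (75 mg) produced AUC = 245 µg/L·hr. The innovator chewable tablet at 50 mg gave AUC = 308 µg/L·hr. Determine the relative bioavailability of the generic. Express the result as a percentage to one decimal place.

F_rel = (AUC_test/D_test) / (AUC_ref/D_ref)
      = (245/75) / (308/50)
      = 3.26667 / 6.16 = 0.5303 = 53.03%

F_rel = 53.0%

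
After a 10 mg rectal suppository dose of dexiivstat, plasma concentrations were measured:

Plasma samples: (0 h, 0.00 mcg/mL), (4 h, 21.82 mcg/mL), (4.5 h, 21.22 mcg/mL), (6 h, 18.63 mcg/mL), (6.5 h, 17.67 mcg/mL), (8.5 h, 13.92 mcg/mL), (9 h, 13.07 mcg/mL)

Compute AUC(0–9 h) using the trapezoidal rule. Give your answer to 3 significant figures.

Trapezoidal AUC_0→9:
  [0→4]: (0.00+21.82)/2 × 4 = 43.64
  [4→4.5]: (21.82+21.22)/2 × 0.5 = 10.76
  [4.5→6]: (21.22+18.63)/2 × 1.5 = 29.8875
  [6→6.5]: (18.63+17.67)/2 × 0.5 = 9.075
  [6.5→8.5]: (17.67+13.92)/2 × 2 = 31.59
  [8.5→9]: (13.92+13.07)/2 × 0.5 = 6.7475
  Sum = 131.7 mcg/mL·h

AUC = 132 mcg/mL·h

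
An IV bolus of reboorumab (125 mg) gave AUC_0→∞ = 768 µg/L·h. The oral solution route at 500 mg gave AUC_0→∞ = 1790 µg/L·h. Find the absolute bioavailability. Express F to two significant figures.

F = 0.58

F = (AUC_ev / D_ev) / (AUC_iv / D_iv)
  = (1790/500) / (768/125)
  = 3.58 / 6.144 = 0.5827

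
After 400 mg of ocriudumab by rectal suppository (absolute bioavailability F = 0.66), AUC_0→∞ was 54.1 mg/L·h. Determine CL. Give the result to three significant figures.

CL = 4.88 L/h

CL = F × Dose / AUC_0→∞
   = 0.66 × 400 / 54.1 = 4.87985 L/h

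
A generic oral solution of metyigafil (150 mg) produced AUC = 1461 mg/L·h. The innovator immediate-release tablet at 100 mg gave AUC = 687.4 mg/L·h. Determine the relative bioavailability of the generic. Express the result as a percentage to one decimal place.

F_rel = 141.7%

F_rel = (AUC_test/D_test) / (AUC_ref/D_ref)
      = (1461/150) / (687.4/100)
      = 9.74 / 6.874 = 1.4169 = 141.69%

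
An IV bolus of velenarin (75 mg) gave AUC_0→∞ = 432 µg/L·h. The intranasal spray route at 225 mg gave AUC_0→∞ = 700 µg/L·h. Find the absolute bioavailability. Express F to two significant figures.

F = 0.54

F = (AUC_ev / D_ev) / (AUC_iv / D_iv)
  = (700/225) / (432/75)
  = 3.11111 / 5.76 = 0.5401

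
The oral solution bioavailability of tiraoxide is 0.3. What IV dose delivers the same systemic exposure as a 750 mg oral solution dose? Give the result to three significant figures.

D_iv = 225 mg

Systemic exposure from an extravascular dose = F × D_ev, so the equivalent IV dose is F × D_ev.
D_iv = F × D_ev = 0.3 × 750 = 225 mg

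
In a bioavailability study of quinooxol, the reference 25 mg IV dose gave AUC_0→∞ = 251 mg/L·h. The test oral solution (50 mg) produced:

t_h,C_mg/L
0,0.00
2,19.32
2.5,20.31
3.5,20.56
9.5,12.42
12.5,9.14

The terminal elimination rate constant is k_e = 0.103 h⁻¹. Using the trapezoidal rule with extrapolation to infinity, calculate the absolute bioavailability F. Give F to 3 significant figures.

F = 0.537

Trapezoidal AUC_0→12.5 (oral solution):
  [0→2]: (0.00+19.32)/2 × 2 = 19.32
  [2→2.5]: (19.32+20.31)/2 × 0.5 = 9.9075
  [2.5→3.5]: (20.31+20.56)/2 × 1 = 20.435
  [3.5→9.5]: (20.56+12.42)/2 × 6 = 98.94
  [9.5→12.5]: (12.42+9.14)/2 × 3 = 32.34
  Sum = 180.9425 mg/L·h
Tail: C_last/k_e = 9.14/0.103 = 88.738
AUC_0→∞ (oral solution) = 180.9425 + 88.738 = 269.6805 mg/L·h
F = (AUC_ev/D_ev)/(AUC_iv/D_iv) = (269.6805/50)/(251/25) = 5.39361/10.04 = 0.5372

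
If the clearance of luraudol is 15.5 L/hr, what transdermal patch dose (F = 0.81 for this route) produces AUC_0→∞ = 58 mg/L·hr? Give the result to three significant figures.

Dose = CL × AUC_0→∞ / F
     = 15.5 × 58 / 0.81 = 1109.88 mg

Dose = 1110 mg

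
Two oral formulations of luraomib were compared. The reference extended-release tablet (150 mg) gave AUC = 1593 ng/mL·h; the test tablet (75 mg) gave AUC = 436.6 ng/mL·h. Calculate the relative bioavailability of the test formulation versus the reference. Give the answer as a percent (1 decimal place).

F_rel = 54.8%

F_rel = (AUC_test/D_test) / (AUC_ref/D_ref)
      = (436.6/75) / (1593/150)
      = 5.82133 / 10.62 = 0.5481 = 54.81%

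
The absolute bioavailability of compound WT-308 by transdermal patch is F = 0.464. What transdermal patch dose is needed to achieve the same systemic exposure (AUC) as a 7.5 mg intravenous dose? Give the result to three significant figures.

D_transdermal = 16.2 mg

For equal systemic exposure: F × D_ev = D_iv
D_ev = D_iv / F = 7.5 / 0.464 = 16.1638 mg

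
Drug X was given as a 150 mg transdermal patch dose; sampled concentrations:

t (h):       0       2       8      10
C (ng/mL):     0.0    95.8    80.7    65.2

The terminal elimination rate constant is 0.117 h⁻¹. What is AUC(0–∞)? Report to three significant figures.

AUC = 1330 ng/mL·h

Trapezoidal AUC_0→10:
  [0→2]: (0.0+95.8)/2 × 2 = 95.8
  [2→8]: (95.8+80.7)/2 × 6 = 529.5
  [8→10]: (80.7+65.2)/2 × 2 = 145.9
  Sum = 771.2 ng/mL·h
Extrapolated tail: C_last / k_e = 65.2 / 0.117 = 557.265
AUC_0→∞ = 771.2 + 557.265 = 1328.465 ng/mL·h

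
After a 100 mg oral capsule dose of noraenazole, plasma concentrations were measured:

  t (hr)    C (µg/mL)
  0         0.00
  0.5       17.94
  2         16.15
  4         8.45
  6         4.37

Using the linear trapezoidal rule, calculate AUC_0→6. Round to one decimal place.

AUC = 67.5 µg/mL·hr

Trapezoidal AUC_0→6:
  [0→0.5]: (0.00+17.94)/2 × 0.5 = 4.485
  [0.5→2]: (17.94+16.15)/2 × 1.5 = 25.5675
  [2→4]: (16.15+8.45)/2 × 2 = 24.6
  [4→6]: (8.45+4.37)/2 × 2 = 12.82
  Sum = 67.4725 µg/mL·hr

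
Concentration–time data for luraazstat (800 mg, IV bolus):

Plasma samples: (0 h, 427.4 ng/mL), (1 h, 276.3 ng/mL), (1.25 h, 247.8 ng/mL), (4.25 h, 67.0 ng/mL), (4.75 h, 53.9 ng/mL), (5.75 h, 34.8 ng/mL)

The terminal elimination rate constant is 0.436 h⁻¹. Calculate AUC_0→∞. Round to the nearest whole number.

Trapezoidal AUC_0→5.75:
  [0→1]: (427.4+276.3)/2 × 1 = 351.85
  [1→1.25]: (276.3+247.8)/2 × 0.25 = 65.5125
  [1.25→4.25]: (247.8+67.0)/2 × 3 = 472.2
  [4.25→4.75]: (67.0+53.9)/2 × 0.5 = 30.225
  [4.75→5.75]: (53.9+34.8)/2 × 1 = 44.35
  Sum = 964.1375 ng/mL·h
Extrapolated tail: C_last / k_e = 34.8 / 0.436 = 79.817
AUC_0→∞ = 964.1375 + 79.817 = 1043.9545 ng/mL·h

AUC = 1044 ng/mL·h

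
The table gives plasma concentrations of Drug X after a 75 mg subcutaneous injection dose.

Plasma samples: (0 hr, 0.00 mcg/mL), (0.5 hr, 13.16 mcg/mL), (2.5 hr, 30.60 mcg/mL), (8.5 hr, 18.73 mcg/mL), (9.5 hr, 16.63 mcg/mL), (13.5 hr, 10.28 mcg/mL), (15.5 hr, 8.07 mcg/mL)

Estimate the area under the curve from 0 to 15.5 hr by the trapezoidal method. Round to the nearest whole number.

Trapezoidal AUC_0→15.5:
  [0→0.5]: (0.00+13.16)/2 × 0.5 = 3.29
  [0.5→2.5]: (13.16+30.60)/2 × 2 = 43.76
  [2.5→8.5]: (30.60+18.73)/2 × 6 = 147.99
  [8.5→9.5]: (18.73+16.63)/2 × 1 = 17.68
  [9.5→13.5]: (16.63+10.28)/2 × 4 = 53.82
  [13.5→15.5]: (10.28+8.07)/2 × 2 = 18.35
  Sum = 284.89 mcg/mL·hr

AUC = 285 mcg/mL·hr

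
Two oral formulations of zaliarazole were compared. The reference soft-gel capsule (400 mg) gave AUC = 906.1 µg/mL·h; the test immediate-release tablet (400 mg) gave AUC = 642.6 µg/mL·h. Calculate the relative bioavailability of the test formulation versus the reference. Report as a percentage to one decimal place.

F_rel = 70.9%

F_rel = (AUC_test/D_test) / (AUC_ref/D_ref)
      = (642.6/400) / (906.1/400)
      = 1.6065 / 2.26525 = 0.7092 = 70.92%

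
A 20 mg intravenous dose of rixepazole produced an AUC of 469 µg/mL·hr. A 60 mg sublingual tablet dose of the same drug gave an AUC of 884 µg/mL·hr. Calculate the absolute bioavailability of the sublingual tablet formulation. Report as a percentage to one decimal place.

F = (AUC_ev / D_ev) / (AUC_iv / D_iv)
  = (884/60) / (469/20)
  = 14.7333 / 23.45 = 0.6283
  = 62.83%

F = 62.8%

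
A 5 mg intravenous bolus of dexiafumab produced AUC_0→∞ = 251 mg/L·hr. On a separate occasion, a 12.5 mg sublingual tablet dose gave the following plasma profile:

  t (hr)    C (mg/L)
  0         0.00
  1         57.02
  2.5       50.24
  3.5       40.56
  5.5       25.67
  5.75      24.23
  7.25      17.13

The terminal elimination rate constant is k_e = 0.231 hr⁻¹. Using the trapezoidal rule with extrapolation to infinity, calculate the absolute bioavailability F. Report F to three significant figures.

Trapezoidal AUC_0→7.25 (sublingual tablet):
  [0→1]: (0.00+57.02)/2 × 1 = 28.51
  [1→2.5]: (57.02+50.24)/2 × 1.5 = 80.445
  [2.5→3.5]: (50.24+40.56)/2 × 1 = 45.4
  [3.5→5.5]: (40.56+25.67)/2 × 2 = 66.23
  [5.5→5.75]: (25.67+24.23)/2 × 0.25 = 6.2375
  [5.75→7.25]: (24.23+17.13)/2 × 1.5 = 31.02
  Sum = 257.8425 mg/L·hr
Tail: C_last/k_e = 17.13/0.231 = 74.156
AUC_0→∞ (sublingual tablet) = 257.8425 + 74.156 = 331.9985 mg/L·hr
F = (AUC_ev/D_ev)/(AUC_iv/D_iv) = (331.9985/12.5)/(251/5) = 26.55988/50.2 = 0.5291

F = 0.529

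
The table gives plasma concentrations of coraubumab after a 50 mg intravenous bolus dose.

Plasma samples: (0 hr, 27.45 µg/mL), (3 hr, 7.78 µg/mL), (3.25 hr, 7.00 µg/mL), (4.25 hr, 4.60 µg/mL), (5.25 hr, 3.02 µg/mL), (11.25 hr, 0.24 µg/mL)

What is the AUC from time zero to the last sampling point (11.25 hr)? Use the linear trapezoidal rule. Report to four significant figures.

Trapezoidal AUC_0→11.25:
  [0→3]: (27.45+7.78)/2 × 3 = 52.845
  [3→3.25]: (7.78+7.00)/2 × 0.25 = 1.8475
  [3.25→4.25]: (7.00+4.60)/2 × 1 = 5.8
  [4.25→5.25]: (4.60+3.02)/2 × 1 = 3.81
  [5.25→11.25]: (3.02+0.24)/2 × 6 = 9.78
  Sum = 74.0825 µg/mL·hr

AUC = 74.08 µg/mL·hr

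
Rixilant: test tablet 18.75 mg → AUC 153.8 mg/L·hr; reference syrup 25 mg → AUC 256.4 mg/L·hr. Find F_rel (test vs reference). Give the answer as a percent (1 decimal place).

F_rel = 80.0%

F_rel = (AUC_test/D_test) / (AUC_ref/D_ref)
      = (153.8/18.75) / (256.4/25)
      = 8.20267 / 10.256 = 0.7998 = 79.98%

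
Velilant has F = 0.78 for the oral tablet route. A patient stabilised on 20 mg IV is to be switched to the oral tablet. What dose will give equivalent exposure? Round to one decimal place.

For equal systemic exposure: F × D_ev = D_iv
D_ev = D_iv / F = 20 / 0.78 = 25.641 mg

D_oral = 25.6 mg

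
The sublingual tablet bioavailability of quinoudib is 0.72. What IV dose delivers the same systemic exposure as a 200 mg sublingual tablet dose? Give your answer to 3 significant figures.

D_iv = 144 mg

Systemic exposure from an extravascular dose = F × D_ev, so the equivalent IV dose is F × D_ev.
D_iv = F × D_ev = 0.72 × 200 = 144 mg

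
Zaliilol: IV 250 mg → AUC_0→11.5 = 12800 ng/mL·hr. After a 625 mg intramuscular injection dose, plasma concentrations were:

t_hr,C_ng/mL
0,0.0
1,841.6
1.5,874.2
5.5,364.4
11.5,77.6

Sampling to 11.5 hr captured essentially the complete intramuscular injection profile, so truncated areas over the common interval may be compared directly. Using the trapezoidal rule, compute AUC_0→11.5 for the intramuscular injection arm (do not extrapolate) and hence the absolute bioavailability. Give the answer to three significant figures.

F = 0.145

Trapezoidal AUC_0→11.5 (intramuscular injection):
  [0→1]: (0.0+841.6)/2 × 1 = 420.8
  [1→1.5]: (841.6+874.2)/2 × 0.5 = 428.95
  [1.5→5.5]: (874.2+364.4)/2 × 4 = 2477.2
  [5.5→11.5]: (364.4+77.6)/2 × 6 = 1326.0
  Sum = 4652.95 ng/mL·hr
F = (AUC_ev/D_ev)/(AUC_iv/D_iv) = (4652.95/625)/(12800/250) = 7.44472/51.2 = 0.1454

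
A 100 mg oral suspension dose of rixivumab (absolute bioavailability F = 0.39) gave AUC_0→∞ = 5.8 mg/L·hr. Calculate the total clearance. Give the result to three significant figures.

CL = 6.72 L/hr

CL = F × Dose / AUC_0→∞
   = 0.39 × 100 / 5.8 = 6.72414 L/hr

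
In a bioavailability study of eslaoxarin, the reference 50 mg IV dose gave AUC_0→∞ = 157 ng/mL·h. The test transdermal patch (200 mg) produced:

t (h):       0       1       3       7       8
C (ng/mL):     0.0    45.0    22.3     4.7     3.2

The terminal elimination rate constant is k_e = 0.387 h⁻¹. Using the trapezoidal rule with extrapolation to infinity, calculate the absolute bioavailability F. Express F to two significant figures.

F = 0.25

Trapezoidal AUC_0→8 (transdermal patch):
  [0→1]: (0.0+45.0)/2 × 1 = 22.5
  [1→3]: (45.0+22.3)/2 × 2 = 67.3
  [3→7]: (22.3+4.7)/2 × 4 = 54.0
  [7→8]: (4.7+3.2)/2 × 1 = 3.95
  Sum = 147.75 ng/mL·h
Tail: C_last/k_e = 3.2/0.387 = 8.269
AUC_0→∞ (transdermal patch) = 147.75 + 8.269 = 156.019 ng/mL·h
F = (AUC_ev/D_ev)/(AUC_iv/D_iv) = (156.019/200)/(157/50) = 0.780095/3.14 = 0.2484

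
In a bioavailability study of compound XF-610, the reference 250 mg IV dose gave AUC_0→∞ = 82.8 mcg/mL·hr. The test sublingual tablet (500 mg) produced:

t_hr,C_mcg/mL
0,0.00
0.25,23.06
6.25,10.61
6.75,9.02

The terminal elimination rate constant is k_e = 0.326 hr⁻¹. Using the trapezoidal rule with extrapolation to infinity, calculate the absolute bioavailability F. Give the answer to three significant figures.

Trapezoidal AUC_0→6.75 (sublingual tablet):
  [0→0.25]: (0.00+23.06)/2 × 0.25 = 2.8825
  [0.25→6.25]: (23.06+10.61)/2 × 6 = 101.01
  [6.25→6.75]: (10.61+9.02)/2 × 0.5 = 4.9075
  Sum = 108.8 mcg/mL·hr
Tail: C_last/k_e = 9.02/0.326 = 27.669
AUC_0→∞ (sublingual tablet) = 108.8 + 27.669 = 136.469 mcg/mL·hr
F = (AUC_ev/D_ev)/(AUC_iv/D_iv) = (136.469/500)/(82.8/250) = 0.272938/0.3312 = 0.8241

F = 0.824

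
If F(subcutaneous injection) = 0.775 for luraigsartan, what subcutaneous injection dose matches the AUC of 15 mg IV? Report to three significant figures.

D_subcutaneous = 19.4 mg

For equal systemic exposure: F × D_ev = D_iv
D_ev = D_iv / F = 15 / 0.775 = 19.3548 mg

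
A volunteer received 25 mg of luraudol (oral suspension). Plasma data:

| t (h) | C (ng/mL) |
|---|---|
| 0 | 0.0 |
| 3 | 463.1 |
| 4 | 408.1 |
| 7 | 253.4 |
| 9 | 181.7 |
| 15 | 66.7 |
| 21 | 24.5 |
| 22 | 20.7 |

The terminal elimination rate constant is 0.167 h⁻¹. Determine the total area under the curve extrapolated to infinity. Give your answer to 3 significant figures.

Trapezoidal AUC_0→22:
  [0→3]: (0.0+463.1)/2 × 3 = 694.65
  [3→4]: (463.1+408.1)/2 × 1 = 435.6
  [4→7]: (408.1+253.4)/2 × 3 = 992.25
  [7→9]: (253.4+181.7)/2 × 2 = 435.1
  [9→15]: (181.7+66.7)/2 × 6 = 745.2
  [15→21]: (66.7+24.5)/2 × 6 = 273.6
  [21→22]: (24.5+20.7)/2 × 1 = 22.6
  Sum = 3599.0 ng/mL·h
Extrapolated tail: C_last / k_e = 20.7 / 0.167 = 123.952
AUC_0→∞ = 3599.0 + 123.952 = 3722.952 ng/mL·h

AUC = 3720 ng/mL·h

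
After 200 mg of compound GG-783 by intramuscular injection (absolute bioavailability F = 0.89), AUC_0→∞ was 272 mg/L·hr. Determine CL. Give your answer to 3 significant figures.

CL = F × Dose / AUC_0→∞
   = 0.89 × 200 / 272 = 0.654412 L/hr

CL = 0.654 L/hr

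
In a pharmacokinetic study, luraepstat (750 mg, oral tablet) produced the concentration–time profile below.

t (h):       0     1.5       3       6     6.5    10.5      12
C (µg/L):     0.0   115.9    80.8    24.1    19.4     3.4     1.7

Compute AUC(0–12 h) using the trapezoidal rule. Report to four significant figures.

Trapezoidal AUC_0→12:
  [0→1.5]: (0.0+115.9)/2 × 1.5 = 86.925
  [1.5→3]: (115.9+80.8)/2 × 1.5 = 147.525
  [3→6]: (80.8+24.1)/2 × 3 = 157.35
  [6→6.5]: (24.1+19.4)/2 × 0.5 = 10.875
  [6.5→10.5]: (19.4+3.4)/2 × 4 = 45.6
  [10.5→12]: (3.4+1.7)/2 × 1.5 = 3.825
  Sum = 452.1 µg/L·h

AUC = 452.1 µg/L·h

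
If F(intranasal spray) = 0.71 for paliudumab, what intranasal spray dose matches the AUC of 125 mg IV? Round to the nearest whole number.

D_intranasal = 176 mg

For equal systemic exposure: F × D_ev = D_iv
D_ev = D_iv / F = 125 / 0.71 = 176.056 mg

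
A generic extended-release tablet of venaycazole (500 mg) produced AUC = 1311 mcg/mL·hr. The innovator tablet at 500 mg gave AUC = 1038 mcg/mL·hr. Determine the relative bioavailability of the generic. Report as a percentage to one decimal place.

F_rel = 126.3%

F_rel = (AUC_test/D_test) / (AUC_ref/D_ref)
      = (1311/500) / (1038/500)
      = 2.622 / 2.076 = 1.2630 = 126.30%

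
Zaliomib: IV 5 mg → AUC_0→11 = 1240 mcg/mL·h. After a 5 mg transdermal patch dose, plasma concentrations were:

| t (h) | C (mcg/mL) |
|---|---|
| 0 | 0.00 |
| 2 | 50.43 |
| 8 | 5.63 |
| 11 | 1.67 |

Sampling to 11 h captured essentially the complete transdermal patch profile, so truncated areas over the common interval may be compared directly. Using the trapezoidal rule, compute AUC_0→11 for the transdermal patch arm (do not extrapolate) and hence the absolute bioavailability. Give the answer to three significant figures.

F = 0.185

Trapezoidal AUC_0→11 (transdermal patch):
  [0→2]: (0.00+50.43)/2 × 2 = 50.43
  [2→8]: (50.43+5.63)/2 × 6 = 168.18
  [8→11]: (5.63+1.67)/2 × 3 = 10.95
  Sum = 229.56 mcg/mL·h
F = (AUC_ev/D_ev)/(AUC_iv/D_iv) = (229.56/5)/(1240/5) = 45.912/248 = 0.1851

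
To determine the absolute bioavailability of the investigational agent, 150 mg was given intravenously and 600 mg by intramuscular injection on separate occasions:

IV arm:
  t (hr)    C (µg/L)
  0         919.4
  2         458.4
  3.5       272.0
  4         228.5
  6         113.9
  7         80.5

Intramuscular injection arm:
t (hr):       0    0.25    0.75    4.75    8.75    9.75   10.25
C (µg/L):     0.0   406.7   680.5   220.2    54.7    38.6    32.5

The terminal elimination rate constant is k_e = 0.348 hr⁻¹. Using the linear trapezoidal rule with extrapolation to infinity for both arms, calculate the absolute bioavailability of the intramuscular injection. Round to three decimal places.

F = 0.260

Trapezoidal AUC_0→7 (IV):
  [0→2]: (919.4+458.4)/2 × 2 = 1377.8
  [2→3.5]: (458.4+272.0)/2 × 1.5 = 547.8
  [3.5→4]: (272.0+228.5)/2 × 0.5 = 125.125
  [4→6]: (228.5+113.9)/2 × 2 = 342.4
  [6→7]: (113.9+80.5)/2 × 1 = 97.2
  Sum = 2490.325 µg/L·hr
IV tail: 80.5/0.348 = 231.322; AUC_iv,0→∞ = 2490.325 + 231.322 = 2721.647 µg/L·hr
Trapezoidal AUC_0→10.25 (intramuscular injection):
  [0→0.25]: (0.0+406.7)/2 × 0.25 = 50.8375
  [0.25→0.75]: (406.7+680.5)/2 × 0.5 = 271.8
  [0.75→4.75]: (680.5+220.2)/2 × 4 = 1801.4
  [4.75→8.75]: (220.2+54.7)/2 × 4 = 549.8
  [8.75→9.75]: (54.7+38.6)/2 × 1 = 46.65
  [9.75→10.25]: (38.6+32.5)/2 × 0.5 = 17.775
  Sum = 2738.2625 µg/L·hr
intramuscular injection tail: 32.5/0.348 = 93.391; AUC_ev,0→∞ = 2738.2625 + 93.391 = 2831.6535 µg/L·hr
F = (AUC_ev/D_ev)/(AUC_iv/D_iv) = (2831.6535/600)/(2721.647/150) = 4.7194225/18.1443 = 0.2601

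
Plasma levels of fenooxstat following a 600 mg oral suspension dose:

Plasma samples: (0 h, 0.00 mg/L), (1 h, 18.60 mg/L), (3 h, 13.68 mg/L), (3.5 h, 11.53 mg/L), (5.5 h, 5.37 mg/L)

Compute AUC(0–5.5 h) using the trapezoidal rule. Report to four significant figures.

Trapezoidal AUC_0→5.5:
  [0→1]: (0.00+18.60)/2 × 1 = 9.3
  [1→3]: (18.60+13.68)/2 × 2 = 32.28
  [3→3.5]: (13.68+11.53)/2 × 0.5 = 6.3025
  [3.5→5.5]: (11.53+5.37)/2 × 2 = 16.9
  Sum = 64.7825 mg/L·h

AUC = 64.78 mg/L·h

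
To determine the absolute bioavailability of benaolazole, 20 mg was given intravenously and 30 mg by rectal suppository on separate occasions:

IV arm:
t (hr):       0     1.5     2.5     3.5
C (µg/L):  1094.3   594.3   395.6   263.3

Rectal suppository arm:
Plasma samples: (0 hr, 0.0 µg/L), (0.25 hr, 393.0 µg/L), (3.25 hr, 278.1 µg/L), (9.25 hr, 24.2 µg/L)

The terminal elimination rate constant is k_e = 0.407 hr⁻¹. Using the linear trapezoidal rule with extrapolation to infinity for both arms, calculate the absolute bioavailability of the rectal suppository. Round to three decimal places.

F = 0.492

Trapezoidal AUC_0→3.5 (IV):
  [0→1.5]: (1094.3+594.3)/2 × 1.5 = 1266.45
  [1.5→2.5]: (594.3+395.6)/2 × 1 = 494.95
  [2.5→3.5]: (395.6+263.3)/2 × 1 = 329.45
  Sum = 2090.85 µg/L·hr
IV tail: 263.3/0.407 = 646.929; AUC_iv,0→∞ = 2090.85 + 646.929 = 2737.779 µg/L·hr
Trapezoidal AUC_0→9.25 (rectal suppository):
  [0→0.25]: (0.0+393.0)/2 × 0.25 = 49.125
  [0.25→3.25]: (393.0+278.1)/2 × 3 = 1006.65
  [3.25→9.25]: (278.1+24.2)/2 × 6 = 906.9
  Sum = 1962.675 µg/L·hr
rectal suppository tail: 24.2/0.407 = 59.459; AUC_ev,0→∞ = 1962.675 + 59.459 = 2022.134 µg/L·hr
F = (AUC_ev/D_ev)/(AUC_iv/D_iv) = (2022.134/30)/(2737.779/20) = 67.4045/136.88895 = 0.4924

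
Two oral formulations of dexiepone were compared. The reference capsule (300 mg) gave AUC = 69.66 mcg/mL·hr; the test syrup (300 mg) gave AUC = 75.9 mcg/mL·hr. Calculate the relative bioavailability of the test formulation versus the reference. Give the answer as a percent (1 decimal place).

F_rel = 109.0%

F_rel = (AUC_test/D_test) / (AUC_ref/D_ref)
      = (75.9/300) / (69.66/300)
      = 0.253 / 0.2322 = 1.0896 = 108.96%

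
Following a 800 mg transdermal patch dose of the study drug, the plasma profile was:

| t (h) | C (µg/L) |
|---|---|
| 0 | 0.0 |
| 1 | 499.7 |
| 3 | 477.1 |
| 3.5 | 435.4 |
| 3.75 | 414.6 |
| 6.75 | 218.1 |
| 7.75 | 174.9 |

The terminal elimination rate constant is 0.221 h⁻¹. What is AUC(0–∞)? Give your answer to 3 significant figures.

AUC = 3500 µg/L·h

Trapezoidal AUC_0→7.75:
  [0→1]: (0.0+499.7)/2 × 1 = 249.85
  [1→3]: (499.7+477.1)/2 × 2 = 976.8
  [3→3.5]: (477.1+435.4)/2 × 0.5 = 228.125
  [3.5→3.75]: (435.4+414.6)/2 × 0.25 = 106.25
  [3.75→6.75]: (414.6+218.1)/2 × 3 = 949.05
  [6.75→7.75]: (218.1+174.9)/2 × 1 = 196.5
  Sum = 2706.575 µg/L·h
Extrapolated tail: C_last / k_e = 174.9 / 0.221 = 791.403
AUC_0→∞ = 2706.575 + 791.403 = 3497.978 µg/L·h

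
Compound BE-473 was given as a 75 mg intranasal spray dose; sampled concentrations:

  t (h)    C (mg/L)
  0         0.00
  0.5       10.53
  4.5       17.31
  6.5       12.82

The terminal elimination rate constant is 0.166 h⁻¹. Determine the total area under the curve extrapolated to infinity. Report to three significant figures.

AUC = 166 mg/L·h

Trapezoidal AUC_0→6.5:
  [0→0.5]: (0.00+10.53)/2 × 0.5 = 2.6325
  [0.5→4.5]: (10.53+17.31)/2 × 4 = 55.68
  [4.5→6.5]: (17.31+12.82)/2 × 2 = 30.13
  Sum = 88.4425 mg/L·h
Extrapolated tail: C_last / k_e = 12.82 / 0.166 = 77.229
AUC_0→∞ = 88.4425 + 77.229 = 165.6715 mg/L·h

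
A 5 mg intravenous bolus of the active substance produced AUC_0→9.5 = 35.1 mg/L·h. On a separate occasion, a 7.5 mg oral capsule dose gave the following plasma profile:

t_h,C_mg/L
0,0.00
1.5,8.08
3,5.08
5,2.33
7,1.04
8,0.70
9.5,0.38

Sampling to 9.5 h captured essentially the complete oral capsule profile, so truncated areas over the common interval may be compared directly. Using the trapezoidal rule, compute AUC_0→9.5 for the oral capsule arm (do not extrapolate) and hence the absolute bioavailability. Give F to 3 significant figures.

F = 0.539

Trapezoidal AUC_0→9.5 (oral capsule):
  [0→1.5]: (0.00+8.08)/2 × 1.5 = 6.06
  [1.5→3]: (8.08+5.08)/2 × 1.5 = 9.87
  [3→5]: (5.08+2.33)/2 × 2 = 7.41
  [5→7]: (2.33+1.04)/2 × 2 = 3.37
  [7→8]: (1.04+0.70)/2 × 1 = 0.87
  [8→9.5]: (0.70+0.38)/2 × 1.5 = 0.81
  Sum = 28.39 mg/L·h
F = (AUC_ev/D_ev)/(AUC_iv/D_iv) = (28.39/7.5)/(35.1/5) = 3.78533/7.02 = 0.5392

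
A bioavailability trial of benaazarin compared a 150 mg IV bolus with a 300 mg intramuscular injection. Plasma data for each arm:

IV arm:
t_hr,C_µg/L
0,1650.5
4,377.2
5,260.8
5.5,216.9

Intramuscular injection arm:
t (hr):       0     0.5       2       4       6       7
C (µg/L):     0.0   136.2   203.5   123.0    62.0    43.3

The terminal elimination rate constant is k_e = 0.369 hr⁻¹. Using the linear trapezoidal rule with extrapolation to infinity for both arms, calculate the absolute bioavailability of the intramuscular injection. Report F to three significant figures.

Trapezoidal AUC_0→5.5 (IV):
  [0→4]: (1650.5+377.2)/2 × 4 = 4055.4
  [4→5]: (377.2+260.8)/2 × 1 = 319.0
  [5→5.5]: (260.8+216.9)/2 × 0.5 = 119.425
  Sum = 4493.825 µg/L·hr
IV tail: 216.9/0.369 = 587.805; AUC_iv,0→∞ = 4493.825 + 587.805 = 5081.63 µg/L·hr
Trapezoidal AUC_0→7 (intramuscular injection):
  [0→0.5]: (0.0+136.2)/2 × 0.5 = 34.05
  [0.5→2]: (136.2+203.5)/2 × 1.5 = 254.775
  [2→4]: (203.5+123.0)/2 × 2 = 326.5
  [4→6]: (123.0+62.0)/2 × 2 = 185.0
  [6→7]: (62.0+43.3)/2 × 1 = 52.65
  Sum = 852.975 µg/L·hr
intramuscular injection tail: 43.3/0.369 = 117.344; AUC_ev,0→∞ = 852.975 + 117.344 = 970.319 µg/L·hr
F = (AUC_ev/D_ev)/(AUC_iv/D_iv) = (970.319/300)/(5081.63/150) = 3.2344/33.8775 = 0.0955

F = 0.0955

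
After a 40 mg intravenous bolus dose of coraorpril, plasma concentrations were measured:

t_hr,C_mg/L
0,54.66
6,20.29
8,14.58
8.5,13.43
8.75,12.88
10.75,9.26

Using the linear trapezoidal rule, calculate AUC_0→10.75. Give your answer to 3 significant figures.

Trapezoidal AUC_0→10.75:
  [0→6]: (54.66+20.29)/2 × 6 = 224.85
  [6→8]: (20.29+14.58)/2 × 2 = 34.87
  [8→8.5]: (14.58+13.43)/2 × 0.5 = 7.0025
  [8.5→8.75]: (13.43+12.88)/2 × 0.25 = 3.28875
  [8.75→10.75]: (12.88+9.26)/2 × 2 = 22.14
  Sum = 292.15125 mg/L·hr

AUC = 292 mg/L·hr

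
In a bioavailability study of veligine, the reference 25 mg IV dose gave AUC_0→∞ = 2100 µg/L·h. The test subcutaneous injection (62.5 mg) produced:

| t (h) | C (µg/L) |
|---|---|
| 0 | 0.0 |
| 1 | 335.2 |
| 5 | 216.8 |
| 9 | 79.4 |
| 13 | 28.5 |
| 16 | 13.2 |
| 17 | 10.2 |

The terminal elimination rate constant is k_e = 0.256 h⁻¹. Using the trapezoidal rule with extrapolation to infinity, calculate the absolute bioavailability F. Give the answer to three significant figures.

F = 0.418

Trapezoidal AUC_0→17 (subcutaneous injection):
  [0→1]: (0.0+335.2)/2 × 1 = 167.6
  [1→5]: (335.2+216.8)/2 × 4 = 1104.0
  [5→9]: (216.8+79.4)/2 × 4 = 592.4
  [9→13]: (79.4+28.5)/2 × 4 = 215.8
  [13→16]: (28.5+13.2)/2 × 3 = 62.55
  [16→17]: (13.2+10.2)/2 × 1 = 11.7
  Sum = 2154.05 µg/L·h
Tail: C_last/k_e = 10.2/0.256 = 39.844
AUC_0→∞ (subcutaneous injection) = 2154.05 + 39.844 = 2193.894 µg/L·h
F = (AUC_ev/D_ev)/(AUC_iv/D_iv) = (2193.894/62.5)/(2100/25) = 35.102304/84 = 0.4179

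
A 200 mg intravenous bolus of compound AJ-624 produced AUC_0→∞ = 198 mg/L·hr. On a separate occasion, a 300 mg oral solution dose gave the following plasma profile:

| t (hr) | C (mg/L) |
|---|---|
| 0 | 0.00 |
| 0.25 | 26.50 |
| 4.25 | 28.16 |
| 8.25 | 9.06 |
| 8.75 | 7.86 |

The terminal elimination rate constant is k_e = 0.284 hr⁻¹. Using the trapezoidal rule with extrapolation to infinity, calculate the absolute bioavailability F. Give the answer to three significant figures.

F = 0.737

Trapezoidal AUC_0→8.75 (oral solution):
  [0→0.25]: (0.00+26.50)/2 × 0.25 = 3.3125
  [0.25→4.25]: (26.50+28.16)/2 × 4 = 109.32
  [4.25→8.25]: (28.16+9.06)/2 × 4 = 74.44
  [8.25→8.75]: (9.06+7.86)/2 × 0.5 = 4.23
  Sum = 191.3025 mg/L·hr
Tail: C_last/k_e = 7.86/0.284 = 27.676
AUC_0→∞ (oral solution) = 191.3025 + 27.676 = 218.9785 mg/L·hr
F = (AUC_ev/D_ev)/(AUC_iv/D_iv) = (218.9785/300)/(198/200) = 0.729928/0.99 = 0.7373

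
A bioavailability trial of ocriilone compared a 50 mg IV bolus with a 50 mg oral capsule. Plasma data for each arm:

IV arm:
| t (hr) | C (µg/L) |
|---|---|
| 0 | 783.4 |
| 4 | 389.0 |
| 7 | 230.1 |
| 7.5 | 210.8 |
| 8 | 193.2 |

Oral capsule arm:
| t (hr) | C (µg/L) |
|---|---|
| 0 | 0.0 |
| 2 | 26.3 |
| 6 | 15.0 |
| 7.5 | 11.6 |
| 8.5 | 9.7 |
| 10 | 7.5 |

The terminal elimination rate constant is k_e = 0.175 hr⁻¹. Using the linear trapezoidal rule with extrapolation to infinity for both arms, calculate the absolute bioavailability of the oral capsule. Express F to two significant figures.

Trapezoidal AUC_0→8 (IV):
  [0→4]: (783.4+389.0)/2 × 4 = 2344.8
  [4→7]: (389.0+230.1)/2 × 3 = 928.65
  [7→7.5]: (230.1+210.8)/2 × 0.5 = 110.225
  [7.5→8]: (210.8+193.2)/2 × 0.5 = 101.0
  Sum = 3484.675 µg/L·hr
IV tail: 193.2/0.175 = 1104.000; AUC_iv,0→∞ = 3484.675 + 1104.000 = 4588.675 µg/L·hr
Trapezoidal AUC_0→10 (oral capsule):
  [0→2]: (0.0+26.3)/2 × 2 = 26.3
  [2→6]: (26.3+15.0)/2 × 4 = 82.6
  [6→7.5]: (15.0+11.6)/2 × 1.5 = 19.95
  [7.5→8.5]: (11.6+9.7)/2 × 1 = 10.65
  [8.5→10]: (9.7+7.5)/2 × 1.5 = 12.9
  Sum = 152.4 µg/L·hr
oral capsule tail: 7.5/0.175 = 42.857; AUC_ev,0→∞ = 152.4 + 42.857 = 195.257 µg/L·hr
F = (AUC_ev/D_ev)/(AUC_iv/D_iv) = (195.257/50)/(4588.675/50) = 3.90514/91.7735 = 0.0426

F = 0.043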